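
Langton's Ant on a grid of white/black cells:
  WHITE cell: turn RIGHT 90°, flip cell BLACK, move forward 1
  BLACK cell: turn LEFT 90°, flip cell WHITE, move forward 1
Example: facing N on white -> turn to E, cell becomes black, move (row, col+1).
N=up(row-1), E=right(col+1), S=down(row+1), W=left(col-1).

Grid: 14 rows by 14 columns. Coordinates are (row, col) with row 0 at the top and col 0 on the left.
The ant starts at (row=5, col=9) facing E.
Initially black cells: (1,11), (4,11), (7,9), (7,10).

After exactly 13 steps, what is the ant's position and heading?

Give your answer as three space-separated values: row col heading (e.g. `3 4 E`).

Answer: 4 9 S

Derivation:
Step 1: on WHITE (5,9): turn R to S, flip to black, move to (6,9). |black|=5
Step 2: on WHITE (6,9): turn R to W, flip to black, move to (6,8). |black|=6
Step 3: on WHITE (6,8): turn R to N, flip to black, move to (5,8). |black|=7
Step 4: on WHITE (5,8): turn R to E, flip to black, move to (5,9). |black|=8
Step 5: on BLACK (5,9): turn L to N, flip to white, move to (4,9). |black|=7
Step 6: on WHITE (4,9): turn R to E, flip to black, move to (4,10). |black|=8
Step 7: on WHITE (4,10): turn R to S, flip to black, move to (5,10). |black|=9
Step 8: on WHITE (5,10): turn R to W, flip to black, move to (5,9). |black|=10
Step 9: on WHITE (5,9): turn R to N, flip to black, move to (4,9). |black|=11
Step 10: on BLACK (4,9): turn L to W, flip to white, move to (4,8). |black|=10
Step 11: on WHITE (4,8): turn R to N, flip to black, move to (3,8). |black|=11
Step 12: on WHITE (3,8): turn R to E, flip to black, move to (3,9). |black|=12
Step 13: on WHITE (3,9): turn R to S, flip to black, move to (4,9). |black|=13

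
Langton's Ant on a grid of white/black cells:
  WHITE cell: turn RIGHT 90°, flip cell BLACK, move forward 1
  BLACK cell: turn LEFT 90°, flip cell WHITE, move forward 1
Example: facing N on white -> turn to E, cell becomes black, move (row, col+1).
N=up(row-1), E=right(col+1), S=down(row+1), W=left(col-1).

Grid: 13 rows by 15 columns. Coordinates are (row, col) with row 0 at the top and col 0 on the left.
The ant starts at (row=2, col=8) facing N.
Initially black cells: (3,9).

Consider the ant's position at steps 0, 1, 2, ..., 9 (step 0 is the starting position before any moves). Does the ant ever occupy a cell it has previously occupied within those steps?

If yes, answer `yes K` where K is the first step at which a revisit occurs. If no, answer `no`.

Answer: yes 6

Derivation:
Step 1: on WHITE (2,8): turn R to E, flip to black, move to (2,9). |black|=2 — new cell
Step 2: on WHITE (2,9): turn R to S, flip to black, move to (3,9). |black|=3 — new cell
Step 3: on BLACK (3,9): turn L to E, flip to white, move to (3,10). |black|=2 — new cell
Step 4: on WHITE (3,10): turn R to S, flip to black, move to (4,10). |black|=3 — new cell
Step 5: on WHITE (4,10): turn R to W, flip to black, move to (4,9). |black|=4 — new cell
Step 6: on WHITE (4,9): turn R to N, flip to black, move to (3,9). |black|=5 — REVISIT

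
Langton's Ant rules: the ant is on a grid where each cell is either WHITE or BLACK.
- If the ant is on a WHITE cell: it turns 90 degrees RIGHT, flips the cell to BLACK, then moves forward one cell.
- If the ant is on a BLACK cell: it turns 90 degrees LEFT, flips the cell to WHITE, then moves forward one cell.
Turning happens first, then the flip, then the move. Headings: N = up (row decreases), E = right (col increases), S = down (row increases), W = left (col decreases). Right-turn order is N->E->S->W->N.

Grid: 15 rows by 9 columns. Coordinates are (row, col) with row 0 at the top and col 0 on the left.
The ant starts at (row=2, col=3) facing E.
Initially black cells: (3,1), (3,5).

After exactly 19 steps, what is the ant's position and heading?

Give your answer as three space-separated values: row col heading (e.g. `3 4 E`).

Answer: 0 2 N

Derivation:
Step 1: on WHITE (2,3): turn R to S, flip to black, move to (3,3). |black|=3
Step 2: on WHITE (3,3): turn R to W, flip to black, move to (3,2). |black|=4
Step 3: on WHITE (3,2): turn R to N, flip to black, move to (2,2). |black|=5
Step 4: on WHITE (2,2): turn R to E, flip to black, move to (2,3). |black|=6
Step 5: on BLACK (2,3): turn L to N, flip to white, move to (1,3). |black|=5
Step 6: on WHITE (1,3): turn R to E, flip to black, move to (1,4). |black|=6
Step 7: on WHITE (1,4): turn R to S, flip to black, move to (2,4). |black|=7
Step 8: on WHITE (2,4): turn R to W, flip to black, move to (2,3). |black|=8
Step 9: on WHITE (2,3): turn R to N, flip to black, move to (1,3). |black|=9
Step 10: on BLACK (1,3): turn L to W, flip to white, move to (1,2). |black|=8
Step 11: on WHITE (1,2): turn R to N, flip to black, move to (0,2). |black|=9
Step 12: on WHITE (0,2): turn R to E, flip to black, move to (0,3). |black|=10
Step 13: on WHITE (0,3): turn R to S, flip to black, move to (1,3). |black|=11
Step 14: on WHITE (1,3): turn R to W, flip to black, move to (1,2). |black|=12
Step 15: on BLACK (1,2): turn L to S, flip to white, move to (2,2). |black|=11
Step 16: on BLACK (2,2): turn L to E, flip to white, move to (2,3). |black|=10
Step 17: on BLACK (2,3): turn L to N, flip to white, move to (1,3). |black|=9
Step 18: on BLACK (1,3): turn L to W, flip to white, move to (1,2). |black|=8
Step 19: on WHITE (1,2): turn R to N, flip to black, move to (0,2). |black|=9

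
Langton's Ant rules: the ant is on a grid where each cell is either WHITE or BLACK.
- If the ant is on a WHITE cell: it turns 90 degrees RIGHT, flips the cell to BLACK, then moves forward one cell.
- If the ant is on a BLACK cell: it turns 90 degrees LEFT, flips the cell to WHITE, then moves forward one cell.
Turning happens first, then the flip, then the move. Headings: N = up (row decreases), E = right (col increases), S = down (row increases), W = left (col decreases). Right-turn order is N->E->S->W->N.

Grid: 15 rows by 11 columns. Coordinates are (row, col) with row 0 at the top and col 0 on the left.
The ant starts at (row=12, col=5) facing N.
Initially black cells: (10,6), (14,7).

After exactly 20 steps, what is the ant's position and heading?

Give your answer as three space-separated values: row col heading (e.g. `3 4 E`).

Step 1: on WHITE (12,5): turn R to E, flip to black, move to (12,6). |black|=3
Step 2: on WHITE (12,6): turn R to S, flip to black, move to (13,6). |black|=4
Step 3: on WHITE (13,6): turn R to W, flip to black, move to (13,5). |black|=5
Step 4: on WHITE (13,5): turn R to N, flip to black, move to (12,5). |black|=6
Step 5: on BLACK (12,5): turn L to W, flip to white, move to (12,4). |black|=5
Step 6: on WHITE (12,4): turn R to N, flip to black, move to (11,4). |black|=6
Step 7: on WHITE (11,4): turn R to E, flip to black, move to (11,5). |black|=7
Step 8: on WHITE (11,5): turn R to S, flip to black, move to (12,5). |black|=8
Step 9: on WHITE (12,5): turn R to W, flip to black, move to (12,4). |black|=9
Step 10: on BLACK (12,4): turn L to S, flip to white, move to (13,4). |black|=8
Step 11: on WHITE (13,4): turn R to W, flip to black, move to (13,3). |black|=9
Step 12: on WHITE (13,3): turn R to N, flip to black, move to (12,3). |black|=10
Step 13: on WHITE (12,3): turn R to E, flip to black, move to (12,4). |black|=11
Step 14: on WHITE (12,4): turn R to S, flip to black, move to (13,4). |black|=12
Step 15: on BLACK (13,4): turn L to E, flip to white, move to (13,5). |black|=11
Step 16: on BLACK (13,5): turn L to N, flip to white, move to (12,5). |black|=10
Step 17: on BLACK (12,5): turn L to W, flip to white, move to (12,4). |black|=9
Step 18: on BLACK (12,4): turn L to S, flip to white, move to (13,4). |black|=8
Step 19: on WHITE (13,4): turn R to W, flip to black, move to (13,3). |black|=9
Step 20: on BLACK (13,3): turn L to S, flip to white, move to (14,3). |black|=8

Answer: 14 3 S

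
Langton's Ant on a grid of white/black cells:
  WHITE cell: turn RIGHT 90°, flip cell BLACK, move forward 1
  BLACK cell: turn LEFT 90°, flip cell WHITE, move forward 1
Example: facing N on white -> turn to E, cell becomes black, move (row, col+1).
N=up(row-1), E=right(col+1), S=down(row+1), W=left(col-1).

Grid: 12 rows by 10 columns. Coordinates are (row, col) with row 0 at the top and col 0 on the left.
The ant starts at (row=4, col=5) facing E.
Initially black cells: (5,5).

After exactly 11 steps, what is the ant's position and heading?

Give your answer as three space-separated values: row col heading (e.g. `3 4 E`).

Answer: 4 6 N

Derivation:
Step 1: on WHITE (4,5): turn R to S, flip to black, move to (5,5). |black|=2
Step 2: on BLACK (5,5): turn L to E, flip to white, move to (5,6). |black|=1
Step 3: on WHITE (5,6): turn R to S, flip to black, move to (6,6). |black|=2
Step 4: on WHITE (6,6): turn R to W, flip to black, move to (6,5). |black|=3
Step 5: on WHITE (6,5): turn R to N, flip to black, move to (5,5). |black|=4
Step 6: on WHITE (5,5): turn R to E, flip to black, move to (5,6). |black|=5
Step 7: on BLACK (5,6): turn L to N, flip to white, move to (4,6). |black|=4
Step 8: on WHITE (4,6): turn R to E, flip to black, move to (4,7). |black|=5
Step 9: on WHITE (4,7): turn R to S, flip to black, move to (5,7). |black|=6
Step 10: on WHITE (5,7): turn R to W, flip to black, move to (5,6). |black|=7
Step 11: on WHITE (5,6): turn R to N, flip to black, move to (4,6). |black|=8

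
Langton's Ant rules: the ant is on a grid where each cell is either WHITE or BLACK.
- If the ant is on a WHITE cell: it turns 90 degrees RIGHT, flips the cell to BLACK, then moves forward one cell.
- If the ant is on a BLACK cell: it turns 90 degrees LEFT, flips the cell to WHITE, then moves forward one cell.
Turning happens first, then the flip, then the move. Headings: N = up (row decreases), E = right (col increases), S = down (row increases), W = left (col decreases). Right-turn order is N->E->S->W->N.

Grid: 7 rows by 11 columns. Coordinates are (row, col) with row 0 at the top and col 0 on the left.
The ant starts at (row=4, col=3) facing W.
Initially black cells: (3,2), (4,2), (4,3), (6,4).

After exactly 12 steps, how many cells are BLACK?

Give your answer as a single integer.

Answer: 8

Derivation:
Step 1: on BLACK (4,3): turn L to S, flip to white, move to (5,3). |black|=3
Step 2: on WHITE (5,3): turn R to W, flip to black, move to (5,2). |black|=4
Step 3: on WHITE (5,2): turn R to N, flip to black, move to (4,2). |black|=5
Step 4: on BLACK (4,2): turn L to W, flip to white, move to (4,1). |black|=4
Step 5: on WHITE (4,1): turn R to N, flip to black, move to (3,1). |black|=5
Step 6: on WHITE (3,1): turn R to E, flip to black, move to (3,2). |black|=6
Step 7: on BLACK (3,2): turn L to N, flip to white, move to (2,2). |black|=5
Step 8: on WHITE (2,2): turn R to E, flip to black, move to (2,3). |black|=6
Step 9: on WHITE (2,3): turn R to S, flip to black, move to (3,3). |black|=7
Step 10: on WHITE (3,3): turn R to W, flip to black, move to (3,2). |black|=8
Step 11: on WHITE (3,2): turn R to N, flip to black, move to (2,2). |black|=9
Step 12: on BLACK (2,2): turn L to W, flip to white, move to (2,1). |black|=8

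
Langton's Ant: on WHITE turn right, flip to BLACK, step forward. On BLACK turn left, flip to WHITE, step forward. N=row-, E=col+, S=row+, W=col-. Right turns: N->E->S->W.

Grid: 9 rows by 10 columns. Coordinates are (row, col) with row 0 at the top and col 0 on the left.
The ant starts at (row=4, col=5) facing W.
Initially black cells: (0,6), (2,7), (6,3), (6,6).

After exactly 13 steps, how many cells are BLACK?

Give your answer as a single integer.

Step 1: on WHITE (4,5): turn R to N, flip to black, move to (3,5). |black|=5
Step 2: on WHITE (3,5): turn R to E, flip to black, move to (3,6). |black|=6
Step 3: on WHITE (3,6): turn R to S, flip to black, move to (4,6). |black|=7
Step 4: on WHITE (4,6): turn R to W, flip to black, move to (4,5). |black|=8
Step 5: on BLACK (4,5): turn L to S, flip to white, move to (5,5). |black|=7
Step 6: on WHITE (5,5): turn R to W, flip to black, move to (5,4). |black|=8
Step 7: on WHITE (5,4): turn R to N, flip to black, move to (4,4). |black|=9
Step 8: on WHITE (4,4): turn R to E, flip to black, move to (4,5). |black|=10
Step 9: on WHITE (4,5): turn R to S, flip to black, move to (5,5). |black|=11
Step 10: on BLACK (5,5): turn L to E, flip to white, move to (5,6). |black|=10
Step 11: on WHITE (5,6): turn R to S, flip to black, move to (6,6). |black|=11
Step 12: on BLACK (6,6): turn L to E, flip to white, move to (6,7). |black|=10
Step 13: on WHITE (6,7): turn R to S, flip to black, move to (7,7). |black|=11

Answer: 11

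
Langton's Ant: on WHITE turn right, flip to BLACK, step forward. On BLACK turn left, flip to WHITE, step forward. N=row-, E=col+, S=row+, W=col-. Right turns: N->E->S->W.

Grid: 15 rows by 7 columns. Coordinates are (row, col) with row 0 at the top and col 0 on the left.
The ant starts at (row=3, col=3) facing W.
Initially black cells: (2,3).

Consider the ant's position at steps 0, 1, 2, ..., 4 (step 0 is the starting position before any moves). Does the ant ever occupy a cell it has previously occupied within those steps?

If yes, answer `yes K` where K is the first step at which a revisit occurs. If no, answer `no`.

Answer: no

Derivation:
Step 1: on WHITE (3,3): turn R to N, flip to black, move to (2,3). |black|=2 — new cell
Step 2: on BLACK (2,3): turn L to W, flip to white, move to (2,2). |black|=1 — new cell
Step 3: on WHITE (2,2): turn R to N, flip to black, move to (1,2). |black|=2 — new cell
Step 4: on WHITE (1,2): turn R to E, flip to black, move to (1,3). |black|=3 — new cell
No revisit within 4 steps.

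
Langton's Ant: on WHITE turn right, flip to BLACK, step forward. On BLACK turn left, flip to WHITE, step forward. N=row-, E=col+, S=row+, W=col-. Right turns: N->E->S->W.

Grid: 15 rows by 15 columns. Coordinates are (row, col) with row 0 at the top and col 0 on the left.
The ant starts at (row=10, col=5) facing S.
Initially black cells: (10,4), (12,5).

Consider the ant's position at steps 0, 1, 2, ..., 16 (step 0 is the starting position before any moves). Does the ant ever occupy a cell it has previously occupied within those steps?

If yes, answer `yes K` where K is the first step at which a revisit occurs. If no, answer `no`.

Answer: yes 5

Derivation:
Step 1: on WHITE (10,5): turn R to W, flip to black, move to (10,4). |black|=3 — new cell
Step 2: on BLACK (10,4): turn L to S, flip to white, move to (11,4). |black|=2 — new cell
Step 3: on WHITE (11,4): turn R to W, flip to black, move to (11,3). |black|=3 — new cell
Step 4: on WHITE (11,3): turn R to N, flip to black, move to (10,3). |black|=4 — new cell
Step 5: on WHITE (10,3): turn R to E, flip to black, move to (10,4). |black|=5 — REVISIT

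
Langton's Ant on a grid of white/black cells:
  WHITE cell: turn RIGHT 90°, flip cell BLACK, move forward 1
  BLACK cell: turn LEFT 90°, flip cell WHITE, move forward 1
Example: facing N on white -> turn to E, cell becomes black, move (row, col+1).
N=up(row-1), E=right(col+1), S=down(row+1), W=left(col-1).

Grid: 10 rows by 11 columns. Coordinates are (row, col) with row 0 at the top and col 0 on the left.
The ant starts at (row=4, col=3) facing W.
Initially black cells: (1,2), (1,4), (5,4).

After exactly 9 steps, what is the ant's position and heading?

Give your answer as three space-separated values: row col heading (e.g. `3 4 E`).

Step 1: on WHITE (4,3): turn R to N, flip to black, move to (3,3). |black|=4
Step 2: on WHITE (3,3): turn R to E, flip to black, move to (3,4). |black|=5
Step 3: on WHITE (3,4): turn R to S, flip to black, move to (4,4). |black|=6
Step 4: on WHITE (4,4): turn R to W, flip to black, move to (4,3). |black|=7
Step 5: on BLACK (4,3): turn L to S, flip to white, move to (5,3). |black|=6
Step 6: on WHITE (5,3): turn R to W, flip to black, move to (5,2). |black|=7
Step 7: on WHITE (5,2): turn R to N, flip to black, move to (4,2). |black|=8
Step 8: on WHITE (4,2): turn R to E, flip to black, move to (4,3). |black|=9
Step 9: on WHITE (4,3): turn R to S, flip to black, move to (5,3). |black|=10

Answer: 5 3 S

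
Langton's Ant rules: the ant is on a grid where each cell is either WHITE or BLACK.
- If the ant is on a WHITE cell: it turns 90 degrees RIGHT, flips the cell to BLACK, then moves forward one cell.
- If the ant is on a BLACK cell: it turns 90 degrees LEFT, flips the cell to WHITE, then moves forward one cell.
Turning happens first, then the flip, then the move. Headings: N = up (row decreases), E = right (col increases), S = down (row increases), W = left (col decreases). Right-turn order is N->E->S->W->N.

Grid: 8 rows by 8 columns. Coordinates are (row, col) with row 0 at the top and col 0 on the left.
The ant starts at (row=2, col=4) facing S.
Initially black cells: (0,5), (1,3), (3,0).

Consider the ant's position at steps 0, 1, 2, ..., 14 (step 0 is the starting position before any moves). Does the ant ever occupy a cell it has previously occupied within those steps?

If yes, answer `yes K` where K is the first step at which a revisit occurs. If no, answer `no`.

Step 1: on WHITE (2,4): turn R to W, flip to black, move to (2,3). |black|=4 — new cell
Step 2: on WHITE (2,3): turn R to N, flip to black, move to (1,3). |black|=5 — new cell
Step 3: on BLACK (1,3): turn L to W, flip to white, move to (1,2). |black|=4 — new cell
Step 4: on WHITE (1,2): turn R to N, flip to black, move to (0,2). |black|=5 — new cell
Step 5: on WHITE (0,2): turn R to E, flip to black, move to (0,3). |black|=6 — new cell
Step 6: on WHITE (0,3): turn R to S, flip to black, move to (1,3). |black|=7 — REVISIT

Answer: yes 6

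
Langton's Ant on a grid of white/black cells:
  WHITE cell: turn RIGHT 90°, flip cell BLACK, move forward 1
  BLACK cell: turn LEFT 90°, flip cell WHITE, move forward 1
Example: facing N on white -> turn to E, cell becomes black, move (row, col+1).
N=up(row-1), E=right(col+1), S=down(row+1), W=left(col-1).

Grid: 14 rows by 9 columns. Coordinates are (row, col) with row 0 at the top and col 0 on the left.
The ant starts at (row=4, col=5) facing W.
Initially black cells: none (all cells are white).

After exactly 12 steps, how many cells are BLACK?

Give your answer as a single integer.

Answer: 8

Derivation:
Step 1: on WHITE (4,5): turn R to N, flip to black, move to (3,5). |black|=1
Step 2: on WHITE (3,5): turn R to E, flip to black, move to (3,6). |black|=2
Step 3: on WHITE (3,6): turn R to S, flip to black, move to (4,6). |black|=3
Step 4: on WHITE (4,6): turn R to W, flip to black, move to (4,5). |black|=4
Step 5: on BLACK (4,5): turn L to S, flip to white, move to (5,5). |black|=3
Step 6: on WHITE (5,5): turn R to W, flip to black, move to (5,4). |black|=4
Step 7: on WHITE (5,4): turn R to N, flip to black, move to (4,4). |black|=5
Step 8: on WHITE (4,4): turn R to E, flip to black, move to (4,5). |black|=6
Step 9: on WHITE (4,5): turn R to S, flip to black, move to (5,5). |black|=7
Step 10: on BLACK (5,5): turn L to E, flip to white, move to (5,6). |black|=6
Step 11: on WHITE (5,6): turn R to S, flip to black, move to (6,6). |black|=7
Step 12: on WHITE (6,6): turn R to W, flip to black, move to (6,5). |black|=8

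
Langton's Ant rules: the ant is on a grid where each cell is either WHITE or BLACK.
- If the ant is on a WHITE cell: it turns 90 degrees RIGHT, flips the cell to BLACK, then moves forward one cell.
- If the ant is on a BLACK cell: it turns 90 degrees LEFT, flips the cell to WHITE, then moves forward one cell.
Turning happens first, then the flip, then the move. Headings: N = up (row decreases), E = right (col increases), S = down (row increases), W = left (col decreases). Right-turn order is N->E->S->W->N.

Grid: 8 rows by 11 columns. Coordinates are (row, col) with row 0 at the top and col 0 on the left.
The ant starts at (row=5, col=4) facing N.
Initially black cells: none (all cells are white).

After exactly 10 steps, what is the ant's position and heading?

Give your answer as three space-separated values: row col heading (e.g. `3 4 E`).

Answer: 6 3 S

Derivation:
Step 1: on WHITE (5,4): turn R to E, flip to black, move to (5,5). |black|=1
Step 2: on WHITE (5,5): turn R to S, flip to black, move to (6,5). |black|=2
Step 3: on WHITE (6,5): turn R to W, flip to black, move to (6,4). |black|=3
Step 4: on WHITE (6,4): turn R to N, flip to black, move to (5,4). |black|=4
Step 5: on BLACK (5,4): turn L to W, flip to white, move to (5,3). |black|=3
Step 6: on WHITE (5,3): turn R to N, flip to black, move to (4,3). |black|=4
Step 7: on WHITE (4,3): turn R to E, flip to black, move to (4,4). |black|=5
Step 8: on WHITE (4,4): turn R to S, flip to black, move to (5,4). |black|=6
Step 9: on WHITE (5,4): turn R to W, flip to black, move to (5,3). |black|=7
Step 10: on BLACK (5,3): turn L to S, flip to white, move to (6,3). |black|=6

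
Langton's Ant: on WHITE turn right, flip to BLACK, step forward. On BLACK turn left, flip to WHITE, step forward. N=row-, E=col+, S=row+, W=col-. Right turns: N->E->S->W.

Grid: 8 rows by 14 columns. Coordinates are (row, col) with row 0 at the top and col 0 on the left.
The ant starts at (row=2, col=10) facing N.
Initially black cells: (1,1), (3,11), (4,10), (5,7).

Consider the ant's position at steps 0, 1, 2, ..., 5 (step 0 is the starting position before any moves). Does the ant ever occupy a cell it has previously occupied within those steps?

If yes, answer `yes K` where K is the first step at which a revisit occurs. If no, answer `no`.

Step 1: on WHITE (2,10): turn R to E, flip to black, move to (2,11). |black|=5 — new cell
Step 2: on WHITE (2,11): turn R to S, flip to black, move to (3,11). |black|=6 — new cell
Step 3: on BLACK (3,11): turn L to E, flip to white, move to (3,12). |black|=5 — new cell
Step 4: on WHITE (3,12): turn R to S, flip to black, move to (4,12). |black|=6 — new cell
Step 5: on WHITE (4,12): turn R to W, flip to black, move to (4,11). |black|=7 — new cell
No revisit within 5 steps.

Answer: no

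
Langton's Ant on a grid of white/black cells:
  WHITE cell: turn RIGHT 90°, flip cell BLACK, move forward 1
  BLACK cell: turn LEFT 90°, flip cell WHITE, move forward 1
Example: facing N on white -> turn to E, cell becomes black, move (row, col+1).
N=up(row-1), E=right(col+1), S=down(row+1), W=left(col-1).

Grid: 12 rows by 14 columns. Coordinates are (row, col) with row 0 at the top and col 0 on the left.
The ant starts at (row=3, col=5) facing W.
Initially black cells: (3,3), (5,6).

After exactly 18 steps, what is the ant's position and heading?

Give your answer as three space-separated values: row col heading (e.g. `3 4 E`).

Step 1: on WHITE (3,5): turn R to N, flip to black, move to (2,5). |black|=3
Step 2: on WHITE (2,5): turn R to E, flip to black, move to (2,6). |black|=4
Step 3: on WHITE (2,6): turn R to S, flip to black, move to (3,6). |black|=5
Step 4: on WHITE (3,6): turn R to W, flip to black, move to (3,5). |black|=6
Step 5: on BLACK (3,5): turn L to S, flip to white, move to (4,5). |black|=5
Step 6: on WHITE (4,5): turn R to W, flip to black, move to (4,4). |black|=6
Step 7: on WHITE (4,4): turn R to N, flip to black, move to (3,4). |black|=7
Step 8: on WHITE (3,4): turn R to E, flip to black, move to (3,5). |black|=8
Step 9: on WHITE (3,5): turn R to S, flip to black, move to (4,5). |black|=9
Step 10: on BLACK (4,5): turn L to E, flip to white, move to (4,6). |black|=8
Step 11: on WHITE (4,6): turn R to S, flip to black, move to (5,6). |black|=9
Step 12: on BLACK (5,6): turn L to E, flip to white, move to (5,7). |black|=8
Step 13: on WHITE (5,7): turn R to S, flip to black, move to (6,7). |black|=9
Step 14: on WHITE (6,7): turn R to W, flip to black, move to (6,6). |black|=10
Step 15: on WHITE (6,6): turn R to N, flip to black, move to (5,6). |black|=11
Step 16: on WHITE (5,6): turn R to E, flip to black, move to (5,7). |black|=12
Step 17: on BLACK (5,7): turn L to N, flip to white, move to (4,7). |black|=11
Step 18: on WHITE (4,7): turn R to E, flip to black, move to (4,8). |black|=12

Answer: 4 8 E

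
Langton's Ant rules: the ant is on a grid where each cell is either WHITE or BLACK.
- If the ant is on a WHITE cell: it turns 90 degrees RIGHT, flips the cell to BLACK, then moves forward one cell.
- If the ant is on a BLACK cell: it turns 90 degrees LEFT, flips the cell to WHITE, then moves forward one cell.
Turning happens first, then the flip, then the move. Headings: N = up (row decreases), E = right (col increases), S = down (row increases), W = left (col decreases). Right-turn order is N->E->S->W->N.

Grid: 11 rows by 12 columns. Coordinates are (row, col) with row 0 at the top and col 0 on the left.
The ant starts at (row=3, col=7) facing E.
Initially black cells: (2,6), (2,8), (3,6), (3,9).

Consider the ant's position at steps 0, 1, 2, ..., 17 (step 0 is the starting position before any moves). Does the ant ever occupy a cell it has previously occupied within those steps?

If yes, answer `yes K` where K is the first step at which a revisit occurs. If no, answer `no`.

Answer: yes 10

Derivation:
Step 1: on WHITE (3,7): turn R to S, flip to black, move to (4,7). |black|=5 — new cell
Step 2: on WHITE (4,7): turn R to W, flip to black, move to (4,6). |black|=6 — new cell
Step 3: on WHITE (4,6): turn R to N, flip to black, move to (3,6). |black|=7 — new cell
Step 4: on BLACK (3,6): turn L to W, flip to white, move to (3,5). |black|=6 — new cell
Step 5: on WHITE (3,5): turn R to N, flip to black, move to (2,5). |black|=7 — new cell
Step 6: on WHITE (2,5): turn R to E, flip to black, move to (2,6). |black|=8 — new cell
Step 7: on BLACK (2,6): turn L to N, flip to white, move to (1,6). |black|=7 — new cell
Step 8: on WHITE (1,6): turn R to E, flip to black, move to (1,7). |black|=8 — new cell
Step 9: on WHITE (1,7): turn R to S, flip to black, move to (2,7). |black|=9 — new cell
Step 10: on WHITE (2,7): turn R to W, flip to black, move to (2,6). |black|=10 — REVISIT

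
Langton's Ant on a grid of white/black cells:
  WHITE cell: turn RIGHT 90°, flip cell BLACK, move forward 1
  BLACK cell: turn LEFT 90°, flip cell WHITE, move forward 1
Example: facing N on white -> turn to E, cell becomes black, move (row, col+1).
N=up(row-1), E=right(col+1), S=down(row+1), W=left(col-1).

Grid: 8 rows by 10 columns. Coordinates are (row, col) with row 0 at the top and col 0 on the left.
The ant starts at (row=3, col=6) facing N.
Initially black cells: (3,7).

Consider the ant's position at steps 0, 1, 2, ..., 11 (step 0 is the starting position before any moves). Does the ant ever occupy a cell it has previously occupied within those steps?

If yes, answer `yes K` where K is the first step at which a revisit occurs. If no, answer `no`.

Answer: yes 5

Derivation:
Step 1: on WHITE (3,6): turn R to E, flip to black, move to (3,7). |black|=2 — new cell
Step 2: on BLACK (3,7): turn L to N, flip to white, move to (2,7). |black|=1 — new cell
Step 3: on WHITE (2,7): turn R to E, flip to black, move to (2,8). |black|=2 — new cell
Step 4: on WHITE (2,8): turn R to S, flip to black, move to (3,8). |black|=3 — new cell
Step 5: on WHITE (3,8): turn R to W, flip to black, move to (3,7). |black|=4 — REVISIT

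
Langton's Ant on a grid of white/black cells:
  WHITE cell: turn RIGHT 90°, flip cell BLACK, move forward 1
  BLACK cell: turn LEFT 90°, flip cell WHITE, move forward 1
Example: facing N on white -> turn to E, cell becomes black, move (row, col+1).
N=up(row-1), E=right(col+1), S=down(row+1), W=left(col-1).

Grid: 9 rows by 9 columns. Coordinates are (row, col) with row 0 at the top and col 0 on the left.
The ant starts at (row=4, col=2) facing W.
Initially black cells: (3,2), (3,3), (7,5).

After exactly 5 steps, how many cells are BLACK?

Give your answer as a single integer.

Step 1: on WHITE (4,2): turn R to N, flip to black, move to (3,2). |black|=4
Step 2: on BLACK (3,2): turn L to W, flip to white, move to (3,1). |black|=3
Step 3: on WHITE (3,1): turn R to N, flip to black, move to (2,1). |black|=4
Step 4: on WHITE (2,1): turn R to E, flip to black, move to (2,2). |black|=5
Step 5: on WHITE (2,2): turn R to S, flip to black, move to (3,2). |black|=6

Answer: 6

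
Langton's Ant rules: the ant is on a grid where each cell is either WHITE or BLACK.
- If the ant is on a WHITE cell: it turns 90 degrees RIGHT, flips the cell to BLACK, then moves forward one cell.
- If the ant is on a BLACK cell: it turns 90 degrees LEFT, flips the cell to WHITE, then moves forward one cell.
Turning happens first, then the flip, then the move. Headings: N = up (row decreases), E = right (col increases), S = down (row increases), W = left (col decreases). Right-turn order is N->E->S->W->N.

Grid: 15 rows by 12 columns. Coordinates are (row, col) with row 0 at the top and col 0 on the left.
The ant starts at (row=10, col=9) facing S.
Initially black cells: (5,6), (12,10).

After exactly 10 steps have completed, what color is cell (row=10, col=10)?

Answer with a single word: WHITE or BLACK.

Answer: WHITE

Derivation:
Step 1: on WHITE (10,9): turn R to W, flip to black, move to (10,8). |black|=3
Step 2: on WHITE (10,8): turn R to N, flip to black, move to (9,8). |black|=4
Step 3: on WHITE (9,8): turn R to E, flip to black, move to (9,9). |black|=5
Step 4: on WHITE (9,9): turn R to S, flip to black, move to (10,9). |black|=6
Step 5: on BLACK (10,9): turn L to E, flip to white, move to (10,10). |black|=5
Step 6: on WHITE (10,10): turn R to S, flip to black, move to (11,10). |black|=6
Step 7: on WHITE (11,10): turn R to W, flip to black, move to (11,9). |black|=7
Step 8: on WHITE (11,9): turn R to N, flip to black, move to (10,9). |black|=8
Step 9: on WHITE (10,9): turn R to E, flip to black, move to (10,10). |black|=9
Step 10: on BLACK (10,10): turn L to N, flip to white, move to (9,10). |black|=8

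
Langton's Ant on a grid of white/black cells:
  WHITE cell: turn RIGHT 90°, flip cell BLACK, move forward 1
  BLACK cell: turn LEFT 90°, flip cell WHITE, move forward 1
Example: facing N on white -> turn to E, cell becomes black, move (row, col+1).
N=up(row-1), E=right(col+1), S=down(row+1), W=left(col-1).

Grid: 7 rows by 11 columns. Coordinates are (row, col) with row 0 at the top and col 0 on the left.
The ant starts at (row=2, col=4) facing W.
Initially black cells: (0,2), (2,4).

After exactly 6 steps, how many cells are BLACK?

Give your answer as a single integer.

Answer: 4

Derivation:
Step 1: on BLACK (2,4): turn L to S, flip to white, move to (3,4). |black|=1
Step 2: on WHITE (3,4): turn R to W, flip to black, move to (3,3). |black|=2
Step 3: on WHITE (3,3): turn R to N, flip to black, move to (2,3). |black|=3
Step 4: on WHITE (2,3): turn R to E, flip to black, move to (2,4). |black|=4
Step 5: on WHITE (2,4): turn R to S, flip to black, move to (3,4). |black|=5
Step 6: on BLACK (3,4): turn L to E, flip to white, move to (3,5). |black|=4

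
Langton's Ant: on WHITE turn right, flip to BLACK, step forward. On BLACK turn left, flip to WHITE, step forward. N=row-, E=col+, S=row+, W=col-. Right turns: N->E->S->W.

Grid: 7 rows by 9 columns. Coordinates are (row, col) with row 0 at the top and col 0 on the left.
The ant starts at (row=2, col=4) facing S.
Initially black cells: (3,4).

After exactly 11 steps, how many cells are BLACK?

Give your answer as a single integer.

Step 1: on WHITE (2,4): turn R to W, flip to black, move to (2,3). |black|=2
Step 2: on WHITE (2,3): turn R to N, flip to black, move to (1,3). |black|=3
Step 3: on WHITE (1,3): turn R to E, flip to black, move to (1,4). |black|=4
Step 4: on WHITE (1,4): turn R to S, flip to black, move to (2,4). |black|=5
Step 5: on BLACK (2,4): turn L to E, flip to white, move to (2,5). |black|=4
Step 6: on WHITE (2,5): turn R to S, flip to black, move to (3,5). |black|=5
Step 7: on WHITE (3,5): turn R to W, flip to black, move to (3,4). |black|=6
Step 8: on BLACK (3,4): turn L to S, flip to white, move to (4,4). |black|=5
Step 9: on WHITE (4,4): turn R to W, flip to black, move to (4,3). |black|=6
Step 10: on WHITE (4,3): turn R to N, flip to black, move to (3,3). |black|=7
Step 11: on WHITE (3,3): turn R to E, flip to black, move to (3,4). |black|=8

Answer: 8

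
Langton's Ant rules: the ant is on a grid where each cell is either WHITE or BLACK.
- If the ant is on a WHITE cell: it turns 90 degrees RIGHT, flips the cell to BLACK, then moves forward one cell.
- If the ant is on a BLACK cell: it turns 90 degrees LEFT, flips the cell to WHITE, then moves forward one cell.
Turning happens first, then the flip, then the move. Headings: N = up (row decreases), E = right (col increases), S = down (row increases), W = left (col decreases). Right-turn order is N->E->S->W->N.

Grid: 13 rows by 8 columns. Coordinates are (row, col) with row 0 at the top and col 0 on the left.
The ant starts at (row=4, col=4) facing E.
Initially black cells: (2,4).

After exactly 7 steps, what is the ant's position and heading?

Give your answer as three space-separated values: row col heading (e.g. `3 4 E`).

Answer: 4 5 S

Derivation:
Step 1: on WHITE (4,4): turn R to S, flip to black, move to (5,4). |black|=2
Step 2: on WHITE (5,4): turn R to W, flip to black, move to (5,3). |black|=3
Step 3: on WHITE (5,3): turn R to N, flip to black, move to (4,3). |black|=4
Step 4: on WHITE (4,3): turn R to E, flip to black, move to (4,4). |black|=5
Step 5: on BLACK (4,4): turn L to N, flip to white, move to (3,4). |black|=4
Step 6: on WHITE (3,4): turn R to E, flip to black, move to (3,5). |black|=5
Step 7: on WHITE (3,5): turn R to S, flip to black, move to (4,5). |black|=6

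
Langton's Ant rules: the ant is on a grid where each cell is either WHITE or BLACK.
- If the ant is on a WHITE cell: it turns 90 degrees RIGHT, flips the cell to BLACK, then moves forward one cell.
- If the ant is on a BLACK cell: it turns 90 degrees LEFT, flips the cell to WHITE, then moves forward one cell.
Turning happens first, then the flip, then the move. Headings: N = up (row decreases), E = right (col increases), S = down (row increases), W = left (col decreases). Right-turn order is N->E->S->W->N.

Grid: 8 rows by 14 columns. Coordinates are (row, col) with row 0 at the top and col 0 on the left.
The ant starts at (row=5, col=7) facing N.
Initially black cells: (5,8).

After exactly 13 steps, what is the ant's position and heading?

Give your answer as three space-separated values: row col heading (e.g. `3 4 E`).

Step 1: on WHITE (5,7): turn R to E, flip to black, move to (5,8). |black|=2
Step 2: on BLACK (5,8): turn L to N, flip to white, move to (4,8). |black|=1
Step 3: on WHITE (4,8): turn R to E, flip to black, move to (4,9). |black|=2
Step 4: on WHITE (4,9): turn R to S, flip to black, move to (5,9). |black|=3
Step 5: on WHITE (5,9): turn R to W, flip to black, move to (5,8). |black|=4
Step 6: on WHITE (5,8): turn R to N, flip to black, move to (4,8). |black|=5
Step 7: on BLACK (4,8): turn L to W, flip to white, move to (4,7). |black|=4
Step 8: on WHITE (4,7): turn R to N, flip to black, move to (3,7). |black|=5
Step 9: on WHITE (3,7): turn R to E, flip to black, move to (3,8). |black|=6
Step 10: on WHITE (3,8): turn R to S, flip to black, move to (4,8). |black|=7
Step 11: on WHITE (4,8): turn R to W, flip to black, move to (4,7). |black|=8
Step 12: on BLACK (4,7): turn L to S, flip to white, move to (5,7). |black|=7
Step 13: on BLACK (5,7): turn L to E, flip to white, move to (5,8). |black|=6

Answer: 5 8 E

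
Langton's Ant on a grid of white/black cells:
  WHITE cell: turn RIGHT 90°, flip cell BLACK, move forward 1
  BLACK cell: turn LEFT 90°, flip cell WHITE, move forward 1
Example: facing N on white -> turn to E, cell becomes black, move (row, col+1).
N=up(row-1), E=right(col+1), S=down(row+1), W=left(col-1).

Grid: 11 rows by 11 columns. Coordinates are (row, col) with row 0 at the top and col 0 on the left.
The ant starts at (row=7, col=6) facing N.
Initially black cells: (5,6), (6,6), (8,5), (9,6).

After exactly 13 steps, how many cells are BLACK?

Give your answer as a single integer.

Answer: 11

Derivation:
Step 1: on WHITE (7,6): turn R to E, flip to black, move to (7,7). |black|=5
Step 2: on WHITE (7,7): turn R to S, flip to black, move to (8,7). |black|=6
Step 3: on WHITE (8,7): turn R to W, flip to black, move to (8,6). |black|=7
Step 4: on WHITE (8,6): turn R to N, flip to black, move to (7,6). |black|=8
Step 5: on BLACK (7,6): turn L to W, flip to white, move to (7,5). |black|=7
Step 6: on WHITE (7,5): turn R to N, flip to black, move to (6,5). |black|=8
Step 7: on WHITE (6,5): turn R to E, flip to black, move to (6,6). |black|=9
Step 8: on BLACK (6,6): turn L to N, flip to white, move to (5,6). |black|=8
Step 9: on BLACK (5,6): turn L to W, flip to white, move to (5,5). |black|=7
Step 10: on WHITE (5,5): turn R to N, flip to black, move to (4,5). |black|=8
Step 11: on WHITE (4,5): turn R to E, flip to black, move to (4,6). |black|=9
Step 12: on WHITE (4,6): turn R to S, flip to black, move to (5,6). |black|=10
Step 13: on WHITE (5,6): turn R to W, flip to black, move to (5,5). |black|=11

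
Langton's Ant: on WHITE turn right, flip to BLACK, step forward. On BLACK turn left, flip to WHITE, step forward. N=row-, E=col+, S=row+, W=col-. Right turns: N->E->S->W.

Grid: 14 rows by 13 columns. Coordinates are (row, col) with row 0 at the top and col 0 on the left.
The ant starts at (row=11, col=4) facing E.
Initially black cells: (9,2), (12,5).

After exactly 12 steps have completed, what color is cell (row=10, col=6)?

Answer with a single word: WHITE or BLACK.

Answer: WHITE

Derivation:
Step 1: on WHITE (11,4): turn R to S, flip to black, move to (12,4). |black|=3
Step 2: on WHITE (12,4): turn R to W, flip to black, move to (12,3). |black|=4
Step 3: on WHITE (12,3): turn R to N, flip to black, move to (11,3). |black|=5
Step 4: on WHITE (11,3): turn R to E, flip to black, move to (11,4). |black|=6
Step 5: on BLACK (11,4): turn L to N, flip to white, move to (10,4). |black|=5
Step 6: on WHITE (10,4): turn R to E, flip to black, move to (10,5). |black|=6
Step 7: on WHITE (10,5): turn R to S, flip to black, move to (11,5). |black|=7
Step 8: on WHITE (11,5): turn R to W, flip to black, move to (11,4). |black|=8
Step 9: on WHITE (11,4): turn R to N, flip to black, move to (10,4). |black|=9
Step 10: on BLACK (10,4): turn L to W, flip to white, move to (10,3). |black|=8
Step 11: on WHITE (10,3): turn R to N, flip to black, move to (9,3). |black|=9
Step 12: on WHITE (9,3): turn R to E, flip to black, move to (9,4). |black|=10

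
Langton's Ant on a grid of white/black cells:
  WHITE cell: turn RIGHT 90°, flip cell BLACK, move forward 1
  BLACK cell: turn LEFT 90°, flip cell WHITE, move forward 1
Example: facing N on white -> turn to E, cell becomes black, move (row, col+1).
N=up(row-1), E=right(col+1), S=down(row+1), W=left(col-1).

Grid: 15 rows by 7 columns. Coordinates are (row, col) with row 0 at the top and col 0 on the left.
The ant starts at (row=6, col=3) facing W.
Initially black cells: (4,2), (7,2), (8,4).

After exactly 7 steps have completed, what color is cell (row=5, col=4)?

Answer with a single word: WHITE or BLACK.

Step 1: on WHITE (6,3): turn R to N, flip to black, move to (5,3). |black|=4
Step 2: on WHITE (5,3): turn R to E, flip to black, move to (5,4). |black|=5
Step 3: on WHITE (5,4): turn R to S, flip to black, move to (6,4). |black|=6
Step 4: on WHITE (6,4): turn R to W, flip to black, move to (6,3). |black|=7
Step 5: on BLACK (6,3): turn L to S, flip to white, move to (7,3). |black|=6
Step 6: on WHITE (7,3): turn R to W, flip to black, move to (7,2). |black|=7
Step 7: on BLACK (7,2): turn L to S, flip to white, move to (8,2). |black|=6

Answer: BLACK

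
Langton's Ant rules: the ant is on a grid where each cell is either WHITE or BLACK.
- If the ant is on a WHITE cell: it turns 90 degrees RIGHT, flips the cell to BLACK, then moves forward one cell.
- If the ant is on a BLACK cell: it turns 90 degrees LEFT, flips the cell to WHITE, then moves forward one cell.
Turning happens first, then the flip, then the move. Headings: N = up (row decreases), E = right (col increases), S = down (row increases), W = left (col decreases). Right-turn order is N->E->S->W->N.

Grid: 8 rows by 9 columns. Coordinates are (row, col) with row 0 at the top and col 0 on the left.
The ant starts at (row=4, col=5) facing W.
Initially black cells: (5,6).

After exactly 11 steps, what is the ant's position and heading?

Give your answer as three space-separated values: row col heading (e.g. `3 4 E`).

Step 1: on WHITE (4,5): turn R to N, flip to black, move to (3,5). |black|=2
Step 2: on WHITE (3,5): turn R to E, flip to black, move to (3,6). |black|=3
Step 3: on WHITE (3,6): turn R to S, flip to black, move to (4,6). |black|=4
Step 4: on WHITE (4,6): turn R to W, flip to black, move to (4,5). |black|=5
Step 5: on BLACK (4,5): turn L to S, flip to white, move to (5,5). |black|=4
Step 6: on WHITE (5,5): turn R to W, flip to black, move to (5,4). |black|=5
Step 7: on WHITE (5,4): turn R to N, flip to black, move to (4,4). |black|=6
Step 8: on WHITE (4,4): turn R to E, flip to black, move to (4,5). |black|=7
Step 9: on WHITE (4,5): turn R to S, flip to black, move to (5,5). |black|=8
Step 10: on BLACK (5,5): turn L to E, flip to white, move to (5,6). |black|=7
Step 11: on BLACK (5,6): turn L to N, flip to white, move to (4,6). |black|=6

Answer: 4 6 N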